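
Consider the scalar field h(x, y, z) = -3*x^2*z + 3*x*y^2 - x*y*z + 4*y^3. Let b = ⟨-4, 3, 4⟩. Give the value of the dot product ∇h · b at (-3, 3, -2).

84

∂h/∂x = -6*x*z + 3*y^2 - y*z
∂h/∂y = 6*x*y - x*z + 12*y^2
∂h/∂z = -3*x^2 - x*y
∇h at (-3, 3, -2) = (-3, 48, -18)
∇h · b = (-3)(-4) + (48)(3) + (-18)(4) = 84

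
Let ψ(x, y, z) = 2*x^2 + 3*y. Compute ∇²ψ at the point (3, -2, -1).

4

∂²ψ/∂x² = 4
∂²ψ/∂y² = 0
∂²ψ/∂z² = 0
∇²ψ = 4
At (3, -2, -1): 4.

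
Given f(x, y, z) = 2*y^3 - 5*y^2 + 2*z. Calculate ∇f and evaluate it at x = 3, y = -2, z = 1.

∂f/∂x = 0
∂f/∂y = 6*y^2 - 10*y
∂f/∂z = 2
∇f = (0, 6*y^2 - 10*y, 2)
At (3, -2, 1): (0, 44, 2).

(0, 44, 2)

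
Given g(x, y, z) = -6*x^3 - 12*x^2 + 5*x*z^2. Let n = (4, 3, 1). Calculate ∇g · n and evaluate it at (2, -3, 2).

∂g/∂x = -18*x^2 - 24*x + 5*z^2
∂g/∂y = 0
∂g/∂z = 10*x*z
∇g at (2, -3, 2) = (-100, 0, 40)
∇g · n = (-100)(4) + (0)(3) + (40)(1) = -360

-360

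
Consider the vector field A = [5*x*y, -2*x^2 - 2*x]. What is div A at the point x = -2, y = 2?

∂A₁/∂x = 5*y
∂A₂/∂y = 0
∇·A = 5*y
At (-2, 2): 10.

10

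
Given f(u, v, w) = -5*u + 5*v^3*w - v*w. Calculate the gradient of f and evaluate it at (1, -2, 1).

(-5, 59, -38)

∂f/∂u = -5
∂f/∂v = 15*v^2*w - w
∂f/∂w = 5*v^3 - v
∇f = (-5, 15*v^2*w - w, 5*v^3 - v)
At (1, -2, 1): (-5, 59, -38).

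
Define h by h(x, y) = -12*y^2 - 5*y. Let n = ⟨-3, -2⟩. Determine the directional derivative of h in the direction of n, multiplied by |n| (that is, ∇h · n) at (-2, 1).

∂h/∂x = 0
∂h/∂y = -24*y - 5
∇h at (-2, 1) = (0, -29)
∇h · n = (0)(-3) + (-29)(-2) = 58

58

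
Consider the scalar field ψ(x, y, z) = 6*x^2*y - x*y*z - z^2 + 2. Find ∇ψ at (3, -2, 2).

∂ψ/∂x = 12*x*y - y*z
∂ψ/∂y = 6*x^2 - x*z
∂ψ/∂z = -x*y - 2*z
∇ψ = (12*x*y - y*z, 6*x^2 - x*z, -x*y - 2*z)
At (3, -2, 2): (-68, 48, 2).

(-68, 48, 2)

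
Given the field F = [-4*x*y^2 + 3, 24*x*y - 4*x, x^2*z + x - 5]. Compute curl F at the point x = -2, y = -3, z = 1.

(0, 3, -28)

(∇×F)₁ = ∂F₃/∂y − ∂F₂/∂z = 0
(∇×F)₂ = ∂F₁/∂z − ∂F₃/∂x = -2*x*z - 1
(∇×F)₃ = ∂F₂/∂x − ∂F₁/∂y = 8*x*y + 24*y - 4
∇×F = (0, -2*x*z - 1, 8*x*y + 24*y - 4)
At (-2, -3, 1): (0, 3, -28).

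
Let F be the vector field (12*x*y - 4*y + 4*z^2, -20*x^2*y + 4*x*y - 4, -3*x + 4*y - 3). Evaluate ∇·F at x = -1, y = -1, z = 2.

∂F₁/∂x = 12*y
∂F₂/∂y = -20*x^2 + 4*x
∂F₃/∂z = 0
∇·F = -20*x^2 + 4*x + 12*y
At (-1, -1, 2): -36.

-36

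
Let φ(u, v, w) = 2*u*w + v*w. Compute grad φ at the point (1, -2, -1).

∂φ/∂u = 2*w
∂φ/∂v = w
∂φ/∂w = 2*u + v
∇φ = (2*w, w, 2*u + v)
At (1, -2, -1): (-2, -1, 0).

(-2, -1, 0)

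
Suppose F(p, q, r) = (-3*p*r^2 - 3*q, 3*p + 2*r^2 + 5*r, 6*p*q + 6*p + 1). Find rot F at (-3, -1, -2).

(∇×F)₁ = ∂F₃/∂q − ∂F₂/∂r = 6*p - 4*r - 5
(∇×F)₂ = ∂F₁/∂r − ∂F₃/∂p = -6*p*r - 6*q - 6
(∇×F)₃ = ∂F₂/∂p − ∂F₁/∂q = 6
∇×F = (6*p - 4*r - 5, -6*p*r - 6*q - 6, 6)
At (-3, -1, -2): (-15, -36, 6).

(-15, -36, 6)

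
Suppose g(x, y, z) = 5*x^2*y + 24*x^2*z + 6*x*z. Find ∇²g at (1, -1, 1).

38

∂²g/∂x² = 2*(5*y + 24*z)
∂²g/∂y² = 0
∂²g/∂z² = 0
∇²g = 10*y + 48*z
At (1, -1, 1): 38.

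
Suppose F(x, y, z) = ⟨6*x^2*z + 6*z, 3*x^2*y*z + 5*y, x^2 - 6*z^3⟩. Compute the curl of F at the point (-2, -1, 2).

(12, 34, 24)

(∇×F)₁ = ∂F₃/∂y − ∂F₂/∂z = -3*x^2*y
(∇×F)₂ = ∂F₁/∂z − ∂F₃/∂x = 6*x^2 - 2*x + 6
(∇×F)₃ = ∂F₂/∂x − ∂F₁/∂y = 6*x*y*z
∇×F = (-3*x^2*y, 6*x^2 - 2*x + 6, 6*x*y*z)
At (-2, -1, 2): (12, 34, 24).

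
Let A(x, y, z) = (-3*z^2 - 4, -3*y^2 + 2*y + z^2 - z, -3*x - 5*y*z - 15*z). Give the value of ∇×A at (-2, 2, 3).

(-20, -15, 0)

(∇×A)₁ = ∂A₃/∂y − ∂A₂/∂z = -7*z + 1
(∇×A)₂ = ∂A₁/∂z − ∂A₃/∂x = -6*z + 3
(∇×A)₃ = ∂A₂/∂x − ∂A₁/∂y = 0
∇×A = (-7*z + 1, -6*z + 3, 0)
At (-2, 2, 3): (-20, -15, 0).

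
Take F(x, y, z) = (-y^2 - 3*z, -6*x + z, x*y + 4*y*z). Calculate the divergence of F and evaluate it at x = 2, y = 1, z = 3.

∂F₁/∂x = 0
∂F₂/∂y = 0
∂F₃/∂z = 4*y
∇·F = 4*y
At (2, 1, 3): 4.

4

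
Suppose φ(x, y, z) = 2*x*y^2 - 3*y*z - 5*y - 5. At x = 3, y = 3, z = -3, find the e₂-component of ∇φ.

(∇φ)_2 = ∂φ/∂y = 4*x*y - 3*z - 5
At (3, 3, -3): 40.

40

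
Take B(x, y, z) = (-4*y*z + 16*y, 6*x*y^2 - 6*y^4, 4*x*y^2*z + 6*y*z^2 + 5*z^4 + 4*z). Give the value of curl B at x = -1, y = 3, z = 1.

(-18, -48, 42)

(∇×B)₁ = ∂B₃/∂y − ∂B₂/∂z = 8*x*y*z + 6*z^2
(∇×B)₂ = ∂B₁/∂z − ∂B₃/∂x = -4*y^2*z - 4*y
(∇×B)₃ = ∂B₂/∂x − ∂B₁/∂y = 6*y^2 + 4*z - 16
∇×B = (8*x*y*z + 6*z^2, -4*y^2*z - 4*y, 6*y^2 + 4*z - 16)
At (-1, 3, 1): (-18, -48, 42).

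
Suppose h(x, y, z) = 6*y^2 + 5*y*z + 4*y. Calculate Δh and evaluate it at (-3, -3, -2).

∂²h/∂x² = 0
∂²h/∂y² = 12
∂²h/∂z² = 0
∇²h = 12
At (-3, -3, -2): 12.

12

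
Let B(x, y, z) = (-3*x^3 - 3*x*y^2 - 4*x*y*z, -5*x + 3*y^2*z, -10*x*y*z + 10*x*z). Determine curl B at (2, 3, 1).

(∇×B)₁ = ∂B₃/∂y − ∂B₂/∂z = -10*x*z - 3*y^2
(∇×B)₂ = ∂B₁/∂z − ∂B₃/∂x = -4*x*y + 10*y*z - 10*z
(∇×B)₃ = ∂B₂/∂x − ∂B₁/∂y = 6*x*y + 4*x*z - 5
∇×B = (-10*x*z - 3*y^2, -4*x*y + 10*y*z - 10*z, 6*x*y + 4*x*z - 5)
At (2, 3, 1): (-47, -4, 39).

(-47, -4, 39)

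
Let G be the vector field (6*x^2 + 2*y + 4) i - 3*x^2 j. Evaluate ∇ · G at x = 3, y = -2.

∂G₁/∂x = 12*x
∂G₂/∂y = 0
∇·G = 12*x
At (3, -2): 36.

36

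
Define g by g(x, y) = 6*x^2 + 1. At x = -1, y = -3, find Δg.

12

∂²g/∂x² = 12
∂²g/∂y² = 0
∇²g = 12
At (-1, -3): 12.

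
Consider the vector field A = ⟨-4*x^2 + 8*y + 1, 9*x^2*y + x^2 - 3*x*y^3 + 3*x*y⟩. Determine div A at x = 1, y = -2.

-32

∂A₁/∂x = -8*x
∂A₂/∂y = 9*x^2 - 9*x*y^2 + 3*x
∇·A = 9*x^2 - 9*x*y^2 - 5*x
At (1, -2): -32.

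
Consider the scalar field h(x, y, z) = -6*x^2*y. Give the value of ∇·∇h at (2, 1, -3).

-12

∂²h/∂x² = -12*y
∂²h/∂y² = 0
∂²h/∂z² = 0
∇²h = -12*y
At (2, 1, -3): -12.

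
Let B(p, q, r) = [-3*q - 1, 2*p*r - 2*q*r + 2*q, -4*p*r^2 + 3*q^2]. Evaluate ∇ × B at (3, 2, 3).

(10, 36, 9)

(∇×B)₁ = ∂B₃/∂q − ∂B₂/∂r = -2*p + 8*q
(∇×B)₂ = ∂B₁/∂r − ∂B₃/∂p = 4*r^2
(∇×B)₃ = ∂B₂/∂p − ∂B₁/∂q = 2*r + 3
∇×B = (-2*p + 8*q, 4*r^2, 2*r + 3)
At (3, 2, 3): (10, 36, 9).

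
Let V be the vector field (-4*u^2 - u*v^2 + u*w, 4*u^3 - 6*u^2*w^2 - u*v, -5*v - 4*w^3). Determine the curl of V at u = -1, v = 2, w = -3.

(-41, -1, 114)

(∇×V)₁ = ∂V₃/∂v − ∂V₂/∂w = 12*u^2*w - 5
(∇×V)₂ = ∂V₁/∂w − ∂V₃/∂u = u
(∇×V)₃ = ∂V₂/∂u − ∂V₁/∂v = 12*u^2 + 2*u*v - 12*u*w^2 - v
∇×V = (12*u^2*w - 5, u, 12*u^2 + 2*u*v - 12*u*w^2 - v)
At (-1, 2, -3): (-41, -1, 114).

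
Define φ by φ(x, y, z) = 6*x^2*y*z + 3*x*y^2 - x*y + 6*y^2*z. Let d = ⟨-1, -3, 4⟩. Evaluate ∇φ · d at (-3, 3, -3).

∂φ/∂x = 12*x*y*z + 3*y^2 - y
∂φ/∂y = 6*x^2*z + 6*x*y - x + 12*y*z
∂φ/∂z = 6*x^2*y + 6*y^2
∇φ at (-3, 3, -3) = (348, -321, 216)
∇φ · d = (348)(-1) + (-321)(-3) + (216)(4) = 1479

1479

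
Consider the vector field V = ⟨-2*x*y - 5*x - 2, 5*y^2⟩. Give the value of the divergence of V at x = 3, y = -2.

-21

∂V₁/∂x = -2*y - 5
∂V₂/∂y = 10*y
∇·V = 8*y - 5
At (3, -2): -21.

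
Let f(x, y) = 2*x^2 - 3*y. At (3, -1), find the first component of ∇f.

12

(∇f)_1 = ∂f/∂x = 4*x
At (3, -1): 12.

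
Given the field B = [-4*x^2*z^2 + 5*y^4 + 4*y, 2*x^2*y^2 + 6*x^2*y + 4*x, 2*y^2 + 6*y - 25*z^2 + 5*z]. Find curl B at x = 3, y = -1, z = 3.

(2, -216, -4)

(∇×B)₁ = ∂B₃/∂y − ∂B₂/∂z = 4*y + 6
(∇×B)₂ = ∂B₁/∂z − ∂B₃/∂x = -8*x^2*z
(∇×B)₃ = ∂B₂/∂x − ∂B₁/∂y = 4*x*y^2 + 12*x*y - 20*y^3
∇×B = (4*y + 6, -8*x^2*z, 4*x*y^2 + 12*x*y - 20*y^3)
At (3, -1, 3): (2, -216, -4).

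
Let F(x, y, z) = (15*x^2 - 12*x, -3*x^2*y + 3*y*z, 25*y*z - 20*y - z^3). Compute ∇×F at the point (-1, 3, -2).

(-79, 0, 18)

(∇×F)₁ = ∂F₃/∂y − ∂F₂/∂z = -3*y + 25*z - 20
(∇×F)₂ = ∂F₁/∂z − ∂F₃/∂x = 0
(∇×F)₃ = ∂F₂/∂x − ∂F₁/∂y = -6*x*y
∇×F = (-3*y + 25*z - 20, 0, -6*x*y)
At (-1, 3, -2): (-79, 0, 18).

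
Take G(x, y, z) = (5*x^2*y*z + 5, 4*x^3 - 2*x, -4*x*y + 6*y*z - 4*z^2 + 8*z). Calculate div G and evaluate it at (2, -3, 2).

∂G₁/∂x = 10*x*y*z
∂G₂/∂y = 0
∂G₃/∂z = 6*y - 8*z + 8
∇·G = 10*x*y*z + 6*y - 8*z + 8
At (2, -3, 2): -146.

-146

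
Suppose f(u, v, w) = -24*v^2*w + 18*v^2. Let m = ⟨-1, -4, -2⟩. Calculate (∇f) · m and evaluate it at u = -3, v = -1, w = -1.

384

∂f/∂u = 0
∂f/∂v = -48*v*w + 36*v
∂f/∂w = -24*v^2
∇f at (-3, -1, -1) = (0, -84, -24)
∇f · m = (0)(-1) + (-84)(-4) + (-24)(-2) = 384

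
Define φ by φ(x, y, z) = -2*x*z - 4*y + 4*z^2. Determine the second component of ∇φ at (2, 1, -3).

-4

(∇φ)_2 = ∂φ/∂y = -4
At (2, 1, -3): -4.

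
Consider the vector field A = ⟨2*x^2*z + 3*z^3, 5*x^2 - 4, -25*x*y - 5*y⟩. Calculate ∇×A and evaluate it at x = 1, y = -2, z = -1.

(-30, -39, 10)

(∇×A)₁ = ∂A₃/∂y − ∂A₂/∂z = -25*x - 5
(∇×A)₂ = ∂A₁/∂z − ∂A₃/∂x = 2*x^2 + 25*y + 9*z^2
(∇×A)₃ = ∂A₂/∂x − ∂A₁/∂y = 10*x
∇×A = (-25*x - 5, 2*x^2 + 25*y + 9*z^2, 10*x)
At (1, -2, -1): (-30, -39, 10).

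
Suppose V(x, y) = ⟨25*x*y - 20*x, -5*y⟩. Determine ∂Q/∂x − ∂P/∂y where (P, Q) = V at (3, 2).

∂V₂/∂x = 0
∂V₁/∂y = 25*x
Scalar curl = -25*x
At (3, 2): -75.

-75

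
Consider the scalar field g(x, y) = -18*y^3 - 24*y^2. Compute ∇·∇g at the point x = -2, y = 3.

∂²g/∂x² = 0
∂²g/∂y² = -12*(9*y + 4)
∇²g = -108*y - 48
At (-2, 3): -372.

-372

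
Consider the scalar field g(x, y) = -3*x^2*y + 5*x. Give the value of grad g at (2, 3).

(-31, -12)

∂g/∂x = -6*x*y + 5
∂g/∂y = -3*x^2
∇g = (-6*x*y + 5, -3*x^2)
At (2, 3): (-31, -12).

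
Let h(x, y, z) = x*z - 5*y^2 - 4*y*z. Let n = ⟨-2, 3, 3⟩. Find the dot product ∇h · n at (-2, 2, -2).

∂h/∂x = z
∂h/∂y = -10*y - 4*z
∂h/∂z = x - 4*y
∇h at (-2, 2, -2) = (-2, -12, -10)
∇h · n = (-2)(-2) + (-12)(3) + (-10)(3) = -62

-62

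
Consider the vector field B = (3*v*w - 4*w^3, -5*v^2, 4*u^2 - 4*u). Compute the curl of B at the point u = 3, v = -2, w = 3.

(∇×B)₁ = ∂B₃/∂v − ∂B₂/∂w = 0
(∇×B)₂ = ∂B₁/∂w − ∂B₃/∂u = -8*u + 3*v - 12*w^2 + 4
(∇×B)₃ = ∂B₂/∂u − ∂B₁/∂v = -3*w
∇×B = (0, -8*u + 3*v - 12*w^2 + 4, -3*w)
At (3, -2, 3): (0, -134, -9).

(0, -134, -9)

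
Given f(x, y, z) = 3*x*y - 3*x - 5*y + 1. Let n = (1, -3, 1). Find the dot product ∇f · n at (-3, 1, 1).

42

∂f/∂x = 3*y - 3
∂f/∂y = 3*x - 5
∂f/∂z = 0
∇f at (-3, 1, 1) = (0, -14, 0)
∇f · n = (0)(1) + (-14)(-3) + (0)(1) = 42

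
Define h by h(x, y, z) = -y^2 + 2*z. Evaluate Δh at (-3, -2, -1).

-2

∂²h/∂x² = 0
∂²h/∂y² = -2
∂²h/∂z² = 0
∇²h = -2
At (-3, -2, -1): -2.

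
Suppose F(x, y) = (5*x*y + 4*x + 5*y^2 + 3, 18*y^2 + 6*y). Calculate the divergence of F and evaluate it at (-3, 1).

51

∂F₁/∂x = 5*y + 4
∂F₂/∂y = 36*y + 6
∇·F = 41*y + 10
At (-3, 1): 51.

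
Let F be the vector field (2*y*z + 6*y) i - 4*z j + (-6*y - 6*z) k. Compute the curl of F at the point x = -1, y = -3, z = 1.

(-2, -6, -8)

(∇×F)₁ = ∂F₃/∂y − ∂F₂/∂z = -2
(∇×F)₂ = ∂F₁/∂z − ∂F₃/∂x = 2*y
(∇×F)₃ = ∂F₂/∂x − ∂F₁/∂y = -2*z - 6
∇×F = (-2, 2*y, -2*z - 6)
At (-1, -3, 1): (-2, -6, -8).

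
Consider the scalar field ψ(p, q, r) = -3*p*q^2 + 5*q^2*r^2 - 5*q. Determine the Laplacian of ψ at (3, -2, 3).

∂²ψ/∂p² = 0
∂²ψ/∂q² = 2*(-3*p + 5*r^2)
∂²ψ/∂r² = 10*q^2
∇²ψ = -6*p + 10*q^2 + 10*r^2
At (3, -2, 3): 112.

112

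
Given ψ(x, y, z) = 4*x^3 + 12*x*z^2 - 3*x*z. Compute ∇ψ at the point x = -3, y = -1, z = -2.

∂ψ/∂x = 12*x^2 + 12*z^2 - 3*z
∂ψ/∂y = 0
∂ψ/∂z = 24*x*z - 3*x
∇ψ = (12*x^2 + 12*z^2 - 3*z, 0, 24*x*z - 3*x)
At (-3, -1, -2): (162, 0, 153).

(162, 0, 153)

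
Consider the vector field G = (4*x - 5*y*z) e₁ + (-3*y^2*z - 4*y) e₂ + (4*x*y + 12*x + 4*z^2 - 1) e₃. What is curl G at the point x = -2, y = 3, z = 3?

(19, -39, 15)

(∇×G)₁ = ∂G₃/∂y − ∂G₂/∂z = 4*x + 3*y^2
(∇×G)₂ = ∂G₁/∂z − ∂G₃/∂x = -9*y - 12
(∇×G)₃ = ∂G₂/∂x − ∂G₁/∂y = 5*z
∇×G = (4*x + 3*y^2, -9*y - 12, 5*z)
At (-2, 3, 3): (19, -39, 15).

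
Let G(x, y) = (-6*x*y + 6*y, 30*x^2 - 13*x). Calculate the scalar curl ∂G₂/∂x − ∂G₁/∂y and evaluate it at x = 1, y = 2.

47

∂G₂/∂x = 60*x - 13
∂G₁/∂y = -6*x + 6
Scalar curl = 66*x - 19
At (1, 2): 47.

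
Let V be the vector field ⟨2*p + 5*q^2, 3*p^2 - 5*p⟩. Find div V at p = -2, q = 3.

∂V₁/∂p = 2
∂V₂/∂q = 0
∇·V = 2
At (-2, 3): 2.

2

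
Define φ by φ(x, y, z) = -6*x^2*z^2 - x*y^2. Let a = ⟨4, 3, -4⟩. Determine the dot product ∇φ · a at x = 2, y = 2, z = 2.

∂φ/∂x = -12*x*z^2 - y^2
∂φ/∂y = -2*x*y
∂φ/∂z = -12*x^2*z
∇φ at (2, 2, 2) = (-100, -8, -96)
∇φ · a = (-100)(4) + (-8)(3) + (-96)(-4) = -40

-40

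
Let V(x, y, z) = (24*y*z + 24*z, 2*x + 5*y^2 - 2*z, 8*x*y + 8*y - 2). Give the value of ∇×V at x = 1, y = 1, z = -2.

(∇×V)₁ = ∂V₃/∂y − ∂V₂/∂z = 8*x + 10
(∇×V)₂ = ∂V₁/∂z − ∂V₃/∂x = 16*y + 24
(∇×V)₃ = ∂V₂/∂x − ∂V₁/∂y = -24*z + 2
∇×V = (8*x + 10, 16*y + 24, -24*z + 2)
At (1, 1, -2): (18, 40, 50).

(18, 40, 50)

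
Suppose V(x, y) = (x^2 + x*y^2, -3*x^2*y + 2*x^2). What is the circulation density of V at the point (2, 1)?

-8

∂V₂/∂x = -6*x*y + 4*x
∂V₁/∂y = 2*x*y
Scalar curl = -8*x*y + 4*x
At (2, 1): -8.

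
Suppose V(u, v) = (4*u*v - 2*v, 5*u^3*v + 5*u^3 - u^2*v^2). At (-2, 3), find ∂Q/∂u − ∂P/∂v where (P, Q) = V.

∂V₂/∂u = 15*u^2*v + 15*u^2 - 2*u*v^2
∂V₁/∂v = 4*u - 2
Scalar curl = 15*u^2*v + 15*u^2 - 2*u*v^2 - 4*u + 2
At (-2, 3): 286.

286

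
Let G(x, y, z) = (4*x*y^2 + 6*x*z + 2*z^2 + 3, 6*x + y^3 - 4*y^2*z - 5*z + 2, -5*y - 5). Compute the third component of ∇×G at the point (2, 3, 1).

(∇×G)_3 = ∂G₂/∂x − ∂G₁/∂y
= 6 − (8*x*y)
= -8*x*y + 6
At (2, 3, 1): -42.

-42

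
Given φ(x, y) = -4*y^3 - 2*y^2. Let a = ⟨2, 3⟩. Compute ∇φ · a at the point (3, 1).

-48

∂φ/∂x = 0
∂φ/∂y = -12*y^2 - 4*y
∇φ at (3, 1) = (0, -16)
∇φ · a = (0)(2) + (-16)(3) = -48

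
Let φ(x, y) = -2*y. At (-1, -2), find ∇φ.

∂φ/∂x = 0
∂φ/∂y = -2
∇φ = (0, -2)
At (-1, -2): (0, -2).

(0, -2)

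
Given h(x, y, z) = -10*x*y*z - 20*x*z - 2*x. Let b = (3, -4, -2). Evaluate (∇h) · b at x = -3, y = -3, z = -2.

234

∂h/∂x = -10*y*z - 20*z - 2
∂h/∂y = -10*x*z
∂h/∂z = -10*x*y - 20*x
∇h at (-3, -3, -2) = (-22, -60, -30)
∇h · b = (-22)(3) + (-60)(-4) + (-30)(-2) = 234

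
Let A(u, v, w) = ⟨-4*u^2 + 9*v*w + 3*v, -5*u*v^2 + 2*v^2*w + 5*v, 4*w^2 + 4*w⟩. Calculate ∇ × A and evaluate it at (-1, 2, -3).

(∇×A)₁ = ∂A₃/∂v − ∂A₂/∂w = -2*v^2
(∇×A)₂ = ∂A₁/∂w − ∂A₃/∂u = 9*v
(∇×A)₃ = ∂A₂/∂u − ∂A₁/∂v = -5*v^2 - 9*w - 3
∇×A = (-2*v^2, 9*v, -5*v^2 - 9*w - 3)
At (-1, 2, -3): (-8, 18, 4).

(-8, 18, 4)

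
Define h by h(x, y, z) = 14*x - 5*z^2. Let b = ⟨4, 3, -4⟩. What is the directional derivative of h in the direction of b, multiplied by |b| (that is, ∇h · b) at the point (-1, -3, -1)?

∂h/∂x = 14
∂h/∂y = 0
∂h/∂z = -10*z
∇h at (-1, -3, -1) = (14, 0, 10)
∇h · b = (14)(4) + (0)(3) + (10)(-4) = 16

16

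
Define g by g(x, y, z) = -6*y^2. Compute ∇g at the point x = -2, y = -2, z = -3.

(0, 24, 0)

∂g/∂x = 0
∂g/∂y = -12*y
∂g/∂z = 0
∇g = (0, -12*y, 0)
At (-2, -2, -3): (0, 24, 0).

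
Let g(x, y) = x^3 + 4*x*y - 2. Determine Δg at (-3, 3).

-18

∂²g/∂x² = 6*x
∂²g/∂y² = 0
∇²g = 6*x
At (-3, 3): -18.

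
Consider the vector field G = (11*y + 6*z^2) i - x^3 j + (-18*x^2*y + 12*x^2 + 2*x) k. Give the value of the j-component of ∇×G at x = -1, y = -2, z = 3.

(∇×G)_2 = ∂G₁/∂z − ∂G₃/∂x
= 12*z − (-36*x*y + 24*x + 2)
= 36*x*y - 24*x + 12*z - 2
At (-1, -2, 3): 130.

130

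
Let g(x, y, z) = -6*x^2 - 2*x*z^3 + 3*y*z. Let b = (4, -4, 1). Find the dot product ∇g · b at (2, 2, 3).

-450

∂g/∂x = -12*x - 2*z^3
∂g/∂y = 3*z
∂g/∂z = -6*x*z^2 + 3*y
∇g at (2, 2, 3) = (-78, 9, -102)
∇g · b = (-78)(4) + (9)(-4) + (-102)(1) = -450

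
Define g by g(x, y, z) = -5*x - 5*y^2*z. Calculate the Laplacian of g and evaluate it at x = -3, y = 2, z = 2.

∂²g/∂x² = 0
∂²g/∂y² = -10*z
∂²g/∂z² = 0
∇²g = -10*z
At (-3, 2, 2): -20.

-20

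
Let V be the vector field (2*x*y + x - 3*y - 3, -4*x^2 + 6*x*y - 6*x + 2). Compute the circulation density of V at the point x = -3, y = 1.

∂V₂/∂x = -8*x + 6*y - 6
∂V₁/∂y = 2*x - 3
Scalar curl = -10*x + 6*y - 3
At (-3, 1): 33.

33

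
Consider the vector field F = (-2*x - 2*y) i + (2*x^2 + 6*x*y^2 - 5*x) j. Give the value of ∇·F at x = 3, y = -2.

-74

∂F₁/∂x = -2
∂F₂/∂y = 12*x*y
∇·F = 12*x*y - 2
At (3, -2): -74.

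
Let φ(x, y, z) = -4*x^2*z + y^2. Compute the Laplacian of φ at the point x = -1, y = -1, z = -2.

18

∂²φ/∂x² = -8*z
∂²φ/∂y² = 2
∂²φ/∂z² = 0
∇²φ = -8*z + 2
At (-1, -1, -2): 18.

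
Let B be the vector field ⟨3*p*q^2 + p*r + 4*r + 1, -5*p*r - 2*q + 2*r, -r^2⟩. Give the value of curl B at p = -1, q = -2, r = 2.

(-7, 3, -22)

(∇×B)₁ = ∂B₃/∂q − ∂B₂/∂r = 5*p - 2
(∇×B)₂ = ∂B₁/∂r − ∂B₃/∂p = p + 4
(∇×B)₃ = ∂B₂/∂p − ∂B₁/∂q = -6*p*q - 5*r
∇×B = (5*p - 2, p + 4, -6*p*q - 5*r)
At (-1, -2, 2): (-7, 3, -22).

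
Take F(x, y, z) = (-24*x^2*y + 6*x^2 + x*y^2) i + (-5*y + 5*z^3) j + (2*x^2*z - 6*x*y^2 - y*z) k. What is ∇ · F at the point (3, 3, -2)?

∂F₁/∂x = -48*x*y + 12*x + y^2
∂F₂/∂y = -5
∂F₃/∂z = 2*x^2 - y
∇·F = 2*x^2 - 48*x*y + 12*x + y^2 - y - 5
At (3, 3, -2): -377.

-377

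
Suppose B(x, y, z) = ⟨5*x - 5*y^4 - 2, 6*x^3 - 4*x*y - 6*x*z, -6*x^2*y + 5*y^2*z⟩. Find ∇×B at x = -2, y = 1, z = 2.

(-16, -24, 76)

(∇×B)₁ = ∂B₃/∂y − ∂B₂/∂z = -6*x^2 + 6*x + 10*y*z
(∇×B)₂ = ∂B₁/∂z − ∂B₃/∂x = 12*x*y
(∇×B)₃ = ∂B₂/∂x − ∂B₁/∂y = 18*x^2 + 20*y^3 - 4*y - 6*z
∇×B = (-6*x^2 + 6*x + 10*y*z, 12*x*y, 18*x^2 + 20*y^3 - 4*y - 6*z)
At (-2, 1, 2): (-16, -24, 76).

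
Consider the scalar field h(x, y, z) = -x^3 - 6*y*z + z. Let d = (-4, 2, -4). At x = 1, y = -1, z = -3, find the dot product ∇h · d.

20

∂h/∂x = -3*x^2
∂h/∂y = -6*z
∂h/∂z = -6*y + 1
∇h at (1, -1, -3) = (-3, 18, 7)
∇h · d = (-3)(-4) + (18)(2) + (7)(-4) = 20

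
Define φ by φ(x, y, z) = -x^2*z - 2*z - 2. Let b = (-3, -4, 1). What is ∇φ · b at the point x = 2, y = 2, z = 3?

30

∂φ/∂x = -2*x*z
∂φ/∂y = 0
∂φ/∂z = -x^2 - 2
∇φ at (2, 2, 3) = (-12, 0, -6)
∇φ · b = (-12)(-3) + (0)(-4) + (-6)(1) = 30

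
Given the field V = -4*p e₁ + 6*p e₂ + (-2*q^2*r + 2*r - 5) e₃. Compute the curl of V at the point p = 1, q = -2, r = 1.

(∇×V)₁ = ∂V₃/∂q − ∂V₂/∂r = -4*q*r
(∇×V)₂ = ∂V₁/∂r − ∂V₃/∂p = 0
(∇×V)₃ = ∂V₂/∂p − ∂V₁/∂q = 6
∇×V = (-4*q*r, 0, 6)
At (1, -2, 1): (8, 0, 6).

(8, 0, 6)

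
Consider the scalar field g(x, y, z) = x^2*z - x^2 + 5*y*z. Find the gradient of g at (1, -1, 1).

(0, 5, -4)

∂g/∂x = 2*x*z - 2*x
∂g/∂y = 5*z
∂g/∂z = x^2 + 5*y
∇g = (2*x*z - 2*x, 5*z, x^2 + 5*y)
At (1, -1, 1): (0, 5, -4).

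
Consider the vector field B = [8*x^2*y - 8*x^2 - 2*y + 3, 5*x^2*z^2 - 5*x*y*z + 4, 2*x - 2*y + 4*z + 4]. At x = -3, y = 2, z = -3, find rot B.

(238, -2, -310)

(∇×B)₁ = ∂B₃/∂y − ∂B₂/∂z = -10*x^2*z + 5*x*y - 2
(∇×B)₂ = ∂B₁/∂z − ∂B₃/∂x = -2
(∇×B)₃ = ∂B₂/∂x − ∂B₁/∂y = -8*x^2 + 10*x*z^2 - 5*y*z + 2
∇×B = (-10*x^2*z + 5*x*y - 2, -2, -8*x^2 + 10*x*z^2 - 5*y*z + 2)
At (-3, 2, -3): (238, -2, -310).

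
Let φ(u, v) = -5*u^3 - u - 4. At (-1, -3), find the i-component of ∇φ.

(∇φ)_1 = ∂φ/∂u = -15*u^2 - 1
At (-1, -3): -16.

-16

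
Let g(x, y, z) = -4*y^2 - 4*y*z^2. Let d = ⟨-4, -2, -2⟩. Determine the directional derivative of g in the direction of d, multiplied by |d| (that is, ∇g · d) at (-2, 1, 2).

80

∂g/∂x = 0
∂g/∂y = -8*y - 4*z^2
∂g/∂z = -8*y*z
∇g at (-2, 1, 2) = (0, -24, -16)
∇g · d = (0)(-4) + (-24)(-2) + (-16)(-2) = 80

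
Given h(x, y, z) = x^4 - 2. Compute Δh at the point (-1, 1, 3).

12

∂²h/∂x² = 12*x^2
∂²h/∂y² = 0
∂²h/∂z² = 0
∇²h = 12*x^2
At (-1, 1, 3): 12.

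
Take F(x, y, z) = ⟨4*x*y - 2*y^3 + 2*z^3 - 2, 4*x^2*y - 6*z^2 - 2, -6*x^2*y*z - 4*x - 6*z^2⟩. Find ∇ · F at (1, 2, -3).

36

∂F₁/∂x = 4*y
∂F₂/∂y = 4*x^2
∂F₃/∂z = -6*x^2*y - 12*z
∇·F = -6*x^2*y + 4*x^2 + 4*y - 12*z
At (1, 2, -3): 36.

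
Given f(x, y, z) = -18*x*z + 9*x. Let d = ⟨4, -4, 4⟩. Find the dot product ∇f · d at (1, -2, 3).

-252

∂f/∂x = -18*z + 9
∂f/∂y = 0
∂f/∂z = -18*x
∇f at (1, -2, 3) = (-45, 0, -18)
∇f · d = (-45)(4) + (0)(-4) + (-18)(4) = -252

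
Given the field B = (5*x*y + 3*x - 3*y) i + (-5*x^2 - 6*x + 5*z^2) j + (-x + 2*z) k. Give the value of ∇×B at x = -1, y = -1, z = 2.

(∇×B)₁ = ∂B₃/∂y − ∂B₂/∂z = -10*z
(∇×B)₂ = ∂B₁/∂z − ∂B₃/∂x = 1
(∇×B)₃ = ∂B₂/∂x − ∂B₁/∂y = -15*x - 3
∇×B = (-10*z, 1, -15*x - 3)
At (-1, -1, 2): (-20, 1, 12).

(-20, 1, 12)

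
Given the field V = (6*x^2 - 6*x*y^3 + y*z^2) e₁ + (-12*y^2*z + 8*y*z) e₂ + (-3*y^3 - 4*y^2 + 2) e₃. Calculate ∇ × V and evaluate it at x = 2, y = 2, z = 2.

(∇×V)₁ = ∂V₃/∂y − ∂V₂/∂z = 3*y^2 - 16*y
(∇×V)₂ = ∂V₁/∂z − ∂V₃/∂x = 2*y*z
(∇×V)₃ = ∂V₂/∂x − ∂V₁/∂y = 18*x*y^2 - z^2
∇×V = (3*y^2 - 16*y, 2*y*z, 18*x*y^2 - z^2)
At (2, 2, 2): (-20, 8, 140).

(-20, 8, 140)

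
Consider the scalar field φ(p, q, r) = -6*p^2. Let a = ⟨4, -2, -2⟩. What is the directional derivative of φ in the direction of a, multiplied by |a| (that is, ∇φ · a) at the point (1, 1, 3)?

-48

∂φ/∂p = -12*p
∂φ/∂q = 0
∂φ/∂r = 0
∇φ at (1, 1, 3) = (-12, 0, 0)
∇φ · a = (-12)(4) + (0)(-2) + (0)(-2) = -48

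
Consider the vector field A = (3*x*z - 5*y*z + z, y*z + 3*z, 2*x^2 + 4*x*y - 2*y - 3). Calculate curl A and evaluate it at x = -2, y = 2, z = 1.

(∇×A)₁ = ∂A₃/∂y − ∂A₂/∂z = 4*x - y - 5
(∇×A)₂ = ∂A₁/∂z − ∂A₃/∂x = -x - 9*y + 1
(∇×A)₃ = ∂A₂/∂x − ∂A₁/∂y = 5*z
∇×A = (4*x - y - 5, -x - 9*y + 1, 5*z)
At (-2, 2, 1): (-15, -15, 5).

(-15, -15, 5)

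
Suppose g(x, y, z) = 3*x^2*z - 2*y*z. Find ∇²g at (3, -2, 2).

12

∂²g/∂x² = 6*z
∂²g/∂y² = 0
∂²g/∂z² = 0
∇²g = 6*z
At (3, -2, 2): 12.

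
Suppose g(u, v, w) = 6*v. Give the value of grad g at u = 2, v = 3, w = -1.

(0, 6, 0)

∂g/∂u = 0
∂g/∂v = 6
∂g/∂w = 0
∇g = (0, 6, 0)
At (2, 3, -1): (0, 6, 0).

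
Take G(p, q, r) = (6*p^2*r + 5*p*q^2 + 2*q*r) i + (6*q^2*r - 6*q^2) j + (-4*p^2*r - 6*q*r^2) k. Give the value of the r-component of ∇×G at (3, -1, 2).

(∇×G)_3 = ∂G₂/∂p − ∂G₁/∂q
= 0 − (10*p*q + 2*r)
= -10*p*q - 2*r
At (3, -1, 2): 26.

26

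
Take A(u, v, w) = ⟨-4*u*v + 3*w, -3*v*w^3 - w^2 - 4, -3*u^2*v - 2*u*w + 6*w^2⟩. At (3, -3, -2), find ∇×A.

(-139, -55, 12)

(∇×A)₁ = ∂A₃/∂v − ∂A₂/∂w = -3*u^2 + 9*v*w^2 + 2*w
(∇×A)₂ = ∂A₁/∂w − ∂A₃/∂u = 6*u*v + 2*w + 3
(∇×A)₃ = ∂A₂/∂u − ∂A₁/∂v = 4*u
∇×A = (-3*u^2 + 9*v*w^2 + 2*w, 6*u*v + 2*w + 3, 4*u)
At (3, -3, -2): (-139, -55, 12).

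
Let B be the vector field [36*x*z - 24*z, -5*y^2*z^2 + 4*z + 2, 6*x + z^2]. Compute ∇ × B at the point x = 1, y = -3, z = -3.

(∇×B)₁ = ∂B₃/∂y − ∂B₂/∂z = 10*y^2*z - 4
(∇×B)₂ = ∂B₁/∂z − ∂B₃/∂x = 36*x - 30
(∇×B)₃ = ∂B₂/∂x − ∂B₁/∂y = 0
∇×B = (10*y^2*z - 4, 36*x - 30, 0)
At (1, -3, -3): (-274, 6, 0).

(-274, 6, 0)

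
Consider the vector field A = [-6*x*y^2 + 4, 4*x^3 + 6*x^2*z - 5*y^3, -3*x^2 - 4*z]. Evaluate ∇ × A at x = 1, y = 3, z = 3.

(∇×A)₁ = ∂A₃/∂y − ∂A₂/∂z = -6*x^2
(∇×A)₂ = ∂A₁/∂z − ∂A₃/∂x = 6*x
(∇×A)₃ = ∂A₂/∂x − ∂A₁/∂y = 12*x^2 + 12*x*y + 12*x*z
∇×A = (-6*x^2, 6*x, 12*x^2 + 12*x*y + 12*x*z)
At (1, 3, 3): (-6, 6, 84).

(-6, 6, 84)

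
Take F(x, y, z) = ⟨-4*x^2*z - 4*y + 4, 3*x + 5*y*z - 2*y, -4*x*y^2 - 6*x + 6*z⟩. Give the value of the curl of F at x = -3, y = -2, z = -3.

(-38, -14, 7)

(∇×F)₁ = ∂F₃/∂y − ∂F₂/∂z = -8*x*y - 5*y
(∇×F)₂ = ∂F₁/∂z − ∂F₃/∂x = -4*x^2 + 4*y^2 + 6
(∇×F)₃ = ∂F₂/∂x − ∂F₁/∂y = 7
∇×F = (-8*x*y - 5*y, -4*x^2 + 4*y^2 + 6, 7)
At (-3, -2, -3): (-38, -14, 7).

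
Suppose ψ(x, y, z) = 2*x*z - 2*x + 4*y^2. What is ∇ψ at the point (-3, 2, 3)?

(4, 16, -6)

∂ψ/∂x = 2*z - 2
∂ψ/∂y = 8*y
∂ψ/∂z = 2*x
∇ψ = (2*z - 2, 8*y, 2*x)
At (-3, 2, 3): (4, 16, -6).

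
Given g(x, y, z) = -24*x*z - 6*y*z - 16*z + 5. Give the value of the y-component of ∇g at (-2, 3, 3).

(∇g)_2 = ∂g/∂y = -6*z
At (-2, 3, 3): -18.

-18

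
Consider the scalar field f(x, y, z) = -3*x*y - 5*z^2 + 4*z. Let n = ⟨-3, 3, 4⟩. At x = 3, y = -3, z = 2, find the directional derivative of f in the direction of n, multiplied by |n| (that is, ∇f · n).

∂f/∂x = -3*y
∂f/∂y = -3*x
∂f/∂z = -10*z + 4
∇f at (3, -3, 2) = (9, -9, -16)
∇f · n = (9)(-3) + (-9)(3) + (-16)(4) = -118

-118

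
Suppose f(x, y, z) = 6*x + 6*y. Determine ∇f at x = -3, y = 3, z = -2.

(6, 6, 0)

∂f/∂x = 6
∂f/∂y = 6
∂f/∂z = 0
∇f = (6, 6, 0)
At (-3, 3, -2): (6, 6, 0).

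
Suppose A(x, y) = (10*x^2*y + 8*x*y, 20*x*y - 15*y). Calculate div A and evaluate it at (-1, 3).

∂A₁/∂x = 20*x*y + 8*y
∂A₂/∂y = 20*x - 15
∇·A = 20*x*y + 20*x + 8*y - 15
At (-1, 3): -71.

-71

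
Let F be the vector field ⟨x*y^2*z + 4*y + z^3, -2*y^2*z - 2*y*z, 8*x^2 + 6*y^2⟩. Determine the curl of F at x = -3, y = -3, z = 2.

(-24, 33, -40)

(∇×F)₁ = ∂F₃/∂y − ∂F₂/∂z = 2*y^2 + 14*y
(∇×F)₂ = ∂F₁/∂z − ∂F₃/∂x = x*y^2 - 16*x + 3*z^2
(∇×F)₃ = ∂F₂/∂x − ∂F₁/∂y = -2*x*y*z - 4
∇×F = (2*y^2 + 14*y, x*y^2 - 16*x + 3*z^2, -2*x*y*z - 4)
At (-3, -3, 2): (-24, 33, -40).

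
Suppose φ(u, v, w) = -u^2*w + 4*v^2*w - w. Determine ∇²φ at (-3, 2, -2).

-12

∂²φ/∂u² = -2*w
∂²φ/∂v² = 8*w
∂²φ/∂w² = 0
∇²φ = 6*w
At (-3, 2, -2): -12.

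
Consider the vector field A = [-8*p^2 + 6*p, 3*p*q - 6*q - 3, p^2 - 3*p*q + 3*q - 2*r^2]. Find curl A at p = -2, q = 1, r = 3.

(∇×A)₁ = ∂A₃/∂q − ∂A₂/∂r = -3*p + 3
(∇×A)₂ = ∂A₁/∂r − ∂A₃/∂p = -2*p + 3*q
(∇×A)₃ = ∂A₂/∂p − ∂A₁/∂q = 3*q
∇×A = (-3*p + 3, -2*p + 3*q, 3*q)
At (-2, 1, 3): (9, 7, 3).

(9, 7, 3)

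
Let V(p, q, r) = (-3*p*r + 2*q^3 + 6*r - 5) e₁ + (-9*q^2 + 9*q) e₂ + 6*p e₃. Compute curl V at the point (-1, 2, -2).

(∇×V)₁ = ∂V₃/∂q − ∂V₂/∂r = 0
(∇×V)₂ = ∂V₁/∂r − ∂V₃/∂p = -3*p
(∇×V)₃ = ∂V₂/∂p − ∂V₁/∂q = -6*q^2
∇×V = (0, -3*p, -6*q^2)
At (-1, 2, -2): (0, 3, -24).

(0, 3, -24)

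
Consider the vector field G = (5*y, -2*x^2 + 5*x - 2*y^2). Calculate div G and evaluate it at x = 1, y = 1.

∂G₁/∂x = 0
∂G₂/∂y = -4*y
∇·G = -4*y
At (1, 1): -4.

-4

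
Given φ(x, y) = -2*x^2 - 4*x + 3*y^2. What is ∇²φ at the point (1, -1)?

2

∂²φ/∂x² = -4
∂²φ/∂y² = 6
∇²φ = 2
At (1, -1): 2.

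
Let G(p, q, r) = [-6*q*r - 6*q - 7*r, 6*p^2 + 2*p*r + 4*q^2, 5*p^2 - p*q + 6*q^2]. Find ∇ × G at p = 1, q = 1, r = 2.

(∇×G)₁ = ∂G₃/∂q − ∂G₂/∂r = -3*p + 12*q
(∇×G)₂ = ∂G₁/∂r − ∂G₃/∂p = -10*p - 5*q - 7
(∇×G)₃ = ∂G₂/∂p − ∂G₁/∂q = 12*p + 8*r + 6
∇×G = (-3*p + 12*q, -10*p - 5*q - 7, 12*p + 8*r + 6)
At (1, 1, 2): (9, -22, 34).

(9, -22, 34)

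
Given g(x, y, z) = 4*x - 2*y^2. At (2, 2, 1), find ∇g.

(4, -8, 0)

∂g/∂x = 4
∂g/∂y = -4*y
∂g/∂z = 0
∇g = (4, -4*y, 0)
At (2, 2, 1): (4, -8, 0).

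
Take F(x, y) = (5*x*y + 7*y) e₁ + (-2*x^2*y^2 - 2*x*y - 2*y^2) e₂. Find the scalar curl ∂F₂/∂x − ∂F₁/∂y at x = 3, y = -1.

-32

∂F₂/∂x = -4*x*y^2 - 2*y
∂F₁/∂y = 5*x + 7
Scalar curl = -4*x*y^2 - 5*x - 2*y - 7
At (3, -1): -32.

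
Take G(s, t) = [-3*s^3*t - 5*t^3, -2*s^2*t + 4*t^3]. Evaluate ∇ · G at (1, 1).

1

∂G₁/∂s = -9*s^2*t
∂G₂/∂t = -2*s^2 + 12*t^2
∇·G = -9*s^2*t - 2*s^2 + 12*t^2
At (1, 1): 1.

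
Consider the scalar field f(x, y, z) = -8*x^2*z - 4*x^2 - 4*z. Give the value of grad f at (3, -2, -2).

(72, 0, -76)

∂f/∂x = -16*x*z - 8*x
∂f/∂y = 0
∂f/∂z = -8*x^2 - 4
∇f = (-16*x*z - 8*x, 0, -8*x^2 - 4)
At (3, -2, -2): (72, 0, -76).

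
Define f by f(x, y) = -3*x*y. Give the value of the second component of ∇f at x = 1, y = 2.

-3

(∇f)_2 = ∂f/∂y = -3*x
At (1, 2): -3.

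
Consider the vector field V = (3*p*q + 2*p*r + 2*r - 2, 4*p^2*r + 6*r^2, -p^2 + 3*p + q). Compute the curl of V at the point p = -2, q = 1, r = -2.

(9, -9, 38)

(∇×V)₁ = ∂V₃/∂q − ∂V₂/∂r = -4*p^2 - 12*r + 1
(∇×V)₂ = ∂V₁/∂r − ∂V₃/∂p = 4*p - 1
(∇×V)₃ = ∂V₂/∂p − ∂V₁/∂q = 8*p*r - 3*p
∇×V = (-4*p^2 - 12*r + 1, 4*p - 1, 8*p*r - 3*p)
At (-2, 1, -2): (9, -9, 38).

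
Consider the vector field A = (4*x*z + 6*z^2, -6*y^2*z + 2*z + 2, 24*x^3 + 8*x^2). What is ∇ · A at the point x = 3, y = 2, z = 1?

-20

∂A₁/∂x = 4*z
∂A₂/∂y = -12*y*z
∂A₃/∂z = 0
∇·A = -12*y*z + 4*z
At (3, 2, 1): -20.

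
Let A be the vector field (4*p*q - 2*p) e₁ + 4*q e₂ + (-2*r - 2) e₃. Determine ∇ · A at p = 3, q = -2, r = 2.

∂A₁/∂p = 4*q - 2
∂A₂/∂q = 4
∂A₃/∂r = -2
∇·A = 4*q
At (3, -2, 2): -8.

-8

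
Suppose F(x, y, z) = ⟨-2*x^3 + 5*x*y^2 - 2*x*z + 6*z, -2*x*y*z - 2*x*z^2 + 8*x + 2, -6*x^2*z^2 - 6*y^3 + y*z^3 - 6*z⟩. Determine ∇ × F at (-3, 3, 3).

(-189, -312, 62)

(∇×F)₁ = ∂F₃/∂y − ∂F₂/∂z = 2*x*y + 4*x*z - 18*y^2 + z^3
(∇×F)₂ = ∂F₁/∂z − ∂F₃/∂x = 12*x*z^2 - 2*x + 6
(∇×F)₃ = ∂F₂/∂x − ∂F₁/∂y = -10*x*y - 2*y*z - 2*z^2 + 8
∇×F = (2*x*y + 4*x*z - 18*y^2 + z^3, 12*x*z^2 - 2*x + 6, -10*x*y - 2*y*z - 2*z^2 + 8)
At (-3, 3, 3): (-189, -312, 62).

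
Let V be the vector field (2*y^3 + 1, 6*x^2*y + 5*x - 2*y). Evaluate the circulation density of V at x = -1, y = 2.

∂V₂/∂x = 12*x*y + 5
∂V₁/∂y = 6*y^2
Scalar curl = 12*x*y - 6*y^2 + 5
At (-1, 2): -43.

-43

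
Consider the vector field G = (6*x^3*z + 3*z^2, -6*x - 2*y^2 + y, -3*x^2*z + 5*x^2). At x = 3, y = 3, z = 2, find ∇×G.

(∇×G)₁ = ∂G₃/∂y − ∂G₂/∂z = 0
(∇×G)₂ = ∂G₁/∂z − ∂G₃/∂x = 6*x^3 + 6*x*z - 10*x + 6*z
(∇×G)₃ = ∂G₂/∂x − ∂G₁/∂y = -6
∇×G = (0, 6*x^3 + 6*x*z - 10*x + 6*z, -6)
At (3, 3, 2): (0, 180, -6).

(0, 180, -6)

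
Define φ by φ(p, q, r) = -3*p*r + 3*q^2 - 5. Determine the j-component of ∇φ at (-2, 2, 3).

12

(∇φ)_2 = ∂φ/∂q = 6*q
At (-2, 2, 3): 12.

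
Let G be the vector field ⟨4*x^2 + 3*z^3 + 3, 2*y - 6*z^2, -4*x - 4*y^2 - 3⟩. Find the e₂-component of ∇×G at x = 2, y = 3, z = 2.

40

(∇×G)_2 = ∂G₁/∂z − ∂G₃/∂x
= 9*z^2 − (-4)
= 9*z^2 + 4
At (2, 3, 2): 40.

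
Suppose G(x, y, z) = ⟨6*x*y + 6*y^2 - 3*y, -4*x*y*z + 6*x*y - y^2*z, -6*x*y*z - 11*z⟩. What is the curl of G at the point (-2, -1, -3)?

(-27, 18, 9)

(∇×G)₁ = ∂G₃/∂y − ∂G₂/∂z = 4*x*y - 6*x*z + y^2
(∇×G)₂ = ∂G₁/∂z − ∂G₃/∂x = 6*y*z
(∇×G)₃ = ∂G₂/∂x − ∂G₁/∂y = -6*x - 4*y*z - 6*y + 3
∇×G = (4*x*y - 6*x*z + y^2, 6*y*z, -6*x - 4*y*z - 6*y + 3)
At (-2, -1, -3): (-27, 18, 9).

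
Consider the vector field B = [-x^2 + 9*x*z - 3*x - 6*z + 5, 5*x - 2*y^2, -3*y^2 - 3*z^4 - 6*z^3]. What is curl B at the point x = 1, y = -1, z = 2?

(6, 3, 5)

(∇×B)₁ = ∂B₃/∂y − ∂B₂/∂z = -6*y
(∇×B)₂ = ∂B₁/∂z − ∂B₃/∂x = 9*x - 6
(∇×B)₃ = ∂B₂/∂x − ∂B₁/∂y = 5
∇×B = (-6*y, 9*x - 6, 5)
At (1, -1, 2): (6, 3, 5).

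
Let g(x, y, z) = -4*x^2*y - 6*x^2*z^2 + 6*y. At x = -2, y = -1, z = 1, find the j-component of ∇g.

-10

(∇g)_2 = ∂g/∂y = -4*x^2 + 6
At (-2, -1, 1): -10.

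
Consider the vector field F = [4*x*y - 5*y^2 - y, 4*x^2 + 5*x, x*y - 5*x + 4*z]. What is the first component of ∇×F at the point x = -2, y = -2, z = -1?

-2

(∇×F)_1 = ∂F₃/∂y − ∂F₂/∂z
= x − (0)
= x
At (-2, -2, -1): -2.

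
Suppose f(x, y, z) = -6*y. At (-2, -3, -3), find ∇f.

∂f/∂x = 0
∂f/∂y = -6
∂f/∂z = 0
∇f = (0, -6, 0)
At (-2, -3, -3): (0, -6, 0).

(0, -6, 0)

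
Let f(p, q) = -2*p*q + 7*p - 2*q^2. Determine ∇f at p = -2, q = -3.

(13, 16)

∂f/∂p = -2*q + 7
∂f/∂q = -2*p - 4*q
∇f = (-2*q + 7, -2*p - 4*q)
At (-2, -3): (13, 16).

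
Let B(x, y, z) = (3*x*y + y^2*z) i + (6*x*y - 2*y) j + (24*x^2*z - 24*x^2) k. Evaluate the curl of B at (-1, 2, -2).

(0, -140, 23)

(∇×B)₁ = ∂B₃/∂y − ∂B₂/∂z = 0
(∇×B)₂ = ∂B₁/∂z − ∂B₃/∂x = -48*x*z + 48*x + y^2
(∇×B)₃ = ∂B₂/∂x − ∂B₁/∂y = -3*x - 2*y*z + 6*y
∇×B = (0, -48*x*z + 48*x + y^2, -3*x - 2*y*z + 6*y)
At (-1, 2, -2): (0, -140, 23).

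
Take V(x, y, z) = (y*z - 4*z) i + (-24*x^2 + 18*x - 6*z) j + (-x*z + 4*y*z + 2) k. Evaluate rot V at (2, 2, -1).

(∇×V)₁ = ∂V₃/∂y − ∂V₂/∂z = 4*z + 6
(∇×V)₂ = ∂V₁/∂z − ∂V₃/∂x = y + z - 4
(∇×V)₃ = ∂V₂/∂x − ∂V₁/∂y = -48*x - z + 18
∇×V = (4*z + 6, y + z - 4, -48*x - z + 18)
At (2, 2, -1): (2, -3, -77).

(2, -3, -77)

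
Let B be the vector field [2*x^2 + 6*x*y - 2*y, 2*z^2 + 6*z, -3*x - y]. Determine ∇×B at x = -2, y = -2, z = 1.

(-11, 3, 14)

(∇×B)₁ = ∂B₃/∂y − ∂B₂/∂z = -4*z - 7
(∇×B)₂ = ∂B₁/∂z − ∂B₃/∂x = 3
(∇×B)₃ = ∂B₂/∂x − ∂B₁/∂y = -6*x + 2
∇×B = (-4*z - 7, 3, -6*x + 2)
At (-2, -2, 1): (-11, 3, 14).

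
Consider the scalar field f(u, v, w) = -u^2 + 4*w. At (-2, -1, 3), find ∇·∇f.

-2

∂²f/∂u² = -2
∂²f/∂v² = 0
∂²f/∂w² = 0
∇²f = -2
At (-2, -1, 3): -2.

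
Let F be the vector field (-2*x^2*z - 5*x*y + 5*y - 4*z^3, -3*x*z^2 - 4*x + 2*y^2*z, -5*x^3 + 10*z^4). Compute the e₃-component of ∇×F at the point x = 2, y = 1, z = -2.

(∇×F)_3 = ∂F₂/∂x − ∂F₁/∂y
= -3*z^2 - 4 − (-5*x + 5)
= 5*x - 3*z^2 - 9
At (2, 1, -2): -11.

-11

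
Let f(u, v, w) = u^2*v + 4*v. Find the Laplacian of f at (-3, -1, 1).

∂²f/∂u² = 2*v
∂²f/∂v² = 0
∂²f/∂w² = 0
∇²f = 2*v
At (-3, -1, 1): -2.

-2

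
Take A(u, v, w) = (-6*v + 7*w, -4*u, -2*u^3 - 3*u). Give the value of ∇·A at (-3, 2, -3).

0

∂A₁/∂u = 0
∂A₂/∂v = 0
∂A₃/∂w = 0
∇·A = 0
At (-3, 2, -3): 0.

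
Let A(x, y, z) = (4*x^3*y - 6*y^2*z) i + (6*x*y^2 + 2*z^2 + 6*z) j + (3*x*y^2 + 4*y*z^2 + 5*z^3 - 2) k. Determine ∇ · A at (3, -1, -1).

-121

∂A₁/∂x = 12*x^2*y
∂A₂/∂y = 12*x*y
∂A₃/∂z = 8*y*z + 15*z^2
∇·A = 12*x^2*y + 12*x*y + 8*y*z + 15*z^2
At (3, -1, -1): -121.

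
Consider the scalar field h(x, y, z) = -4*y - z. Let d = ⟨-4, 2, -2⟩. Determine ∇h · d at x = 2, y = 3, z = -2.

∂h/∂x = 0
∂h/∂y = -4
∂h/∂z = -1
∇h at (2, 3, -2) = (0, -4, -1)
∇h · d = (0)(-4) + (-4)(2) + (-1)(-2) = -6

-6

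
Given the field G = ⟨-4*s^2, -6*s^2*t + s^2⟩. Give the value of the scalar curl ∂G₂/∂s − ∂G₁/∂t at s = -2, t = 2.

44

∂G₂/∂s = -12*s*t + 2*s
∂G₁/∂t = 0
Scalar curl = -12*s*t + 2*s
At (-2, 2): 44.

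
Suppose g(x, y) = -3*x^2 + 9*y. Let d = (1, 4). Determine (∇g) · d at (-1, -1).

∂g/∂x = -6*x
∂g/∂y = 9
∇g at (-1, -1) = (6, 9)
∇g · d = (6)(1) + (9)(4) = 42

42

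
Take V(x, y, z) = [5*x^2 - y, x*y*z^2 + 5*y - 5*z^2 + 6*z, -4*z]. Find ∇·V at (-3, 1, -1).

∂V₁/∂x = 10*x
∂V₂/∂y = x*z^2 + 5
∂V₃/∂z = -4
∇·V = x*z^2 + 10*x + 1
At (-3, 1, -1): -32.

-32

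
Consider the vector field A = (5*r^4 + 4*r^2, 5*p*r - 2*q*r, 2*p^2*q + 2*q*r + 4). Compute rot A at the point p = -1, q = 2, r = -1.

(∇×A)₁ = ∂A₃/∂q − ∂A₂/∂r = 2*p^2 - 5*p + 2*q + 2*r
(∇×A)₂ = ∂A₁/∂r − ∂A₃/∂p = -4*p*q + 20*r^3 + 8*r
(∇×A)₃ = ∂A₂/∂p − ∂A₁/∂q = 5*r
∇×A = (2*p^2 - 5*p + 2*q + 2*r, -4*p*q + 20*r^3 + 8*r, 5*r)
At (-1, 2, -1): (9, -20, -5).

(9, -20, -5)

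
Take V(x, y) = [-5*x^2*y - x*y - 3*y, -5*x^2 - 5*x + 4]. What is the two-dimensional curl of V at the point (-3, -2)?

70

∂V₂/∂x = -10*x - 5
∂V₁/∂y = -5*x^2 - x - 3
Scalar curl = 5*x^2 - 9*x - 2
At (-3, -2): 70.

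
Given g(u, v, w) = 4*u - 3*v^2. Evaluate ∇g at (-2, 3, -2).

(4, -18, 0)

∂g/∂u = 4
∂g/∂v = -6*v
∂g/∂w = 0
∇g = (4, -6*v, 0)
At (-2, 3, -2): (4, -18, 0).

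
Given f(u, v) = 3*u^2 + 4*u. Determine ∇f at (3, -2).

(22, 0)

∂f/∂u = 6*u + 4
∂f/∂v = 0
∇f = (6*u + 4, 0)
At (3, -2): (22, 0).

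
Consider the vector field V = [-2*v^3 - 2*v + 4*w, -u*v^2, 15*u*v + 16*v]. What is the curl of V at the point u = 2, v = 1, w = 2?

(∇×V)₁ = ∂V₃/∂v − ∂V₂/∂w = 15*u + 16
(∇×V)₂ = ∂V₁/∂w − ∂V₃/∂u = -15*v + 4
(∇×V)₃ = ∂V₂/∂u − ∂V₁/∂v = 5*v^2 + 2
∇×V = (15*u + 16, -15*v + 4, 5*v^2 + 2)
At (2, 1, 2): (46, -11, 7).

(46, -11, 7)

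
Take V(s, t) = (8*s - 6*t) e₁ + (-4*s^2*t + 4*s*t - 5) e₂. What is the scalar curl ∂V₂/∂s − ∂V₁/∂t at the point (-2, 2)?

46

∂V₂/∂s = -8*s*t + 4*t
∂V₁/∂t = -6
Scalar curl = -8*s*t + 4*t + 6
At (-2, 2): 46.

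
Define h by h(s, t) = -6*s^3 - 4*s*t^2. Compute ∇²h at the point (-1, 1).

44

∂²h/∂s² = -36*s
∂²h/∂t² = -8*s
∇²h = -44*s
At (-1, 1): 44.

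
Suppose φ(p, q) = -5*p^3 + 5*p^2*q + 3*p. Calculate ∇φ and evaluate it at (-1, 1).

∂φ/∂p = -15*p^2 + 10*p*q + 3
∂φ/∂q = 5*p^2
∇φ = (-15*p^2 + 10*p*q + 3, 5*p^2)
At (-1, 1): (-22, 5).

(-22, 5)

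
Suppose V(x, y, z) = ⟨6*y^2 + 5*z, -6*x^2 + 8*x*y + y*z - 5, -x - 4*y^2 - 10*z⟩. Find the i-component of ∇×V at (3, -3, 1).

(∇×V)_1 = ∂V₃/∂y − ∂V₂/∂z
= -8*y − (y)
= -9*y
At (3, -3, 1): 27.

27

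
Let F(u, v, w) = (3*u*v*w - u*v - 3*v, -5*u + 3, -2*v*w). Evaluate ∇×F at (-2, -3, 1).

(-2, 18, 2)

(∇×F)₁ = ∂F₃/∂v − ∂F₂/∂w = -2*w
(∇×F)₂ = ∂F₁/∂w − ∂F₃/∂u = 3*u*v
(∇×F)₃ = ∂F₂/∂u − ∂F₁/∂v = -3*u*w + u - 2
∇×F = (-2*w, 3*u*v, -3*u*w + u - 2)
At (-2, -3, 1): (-2, 18, 2).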